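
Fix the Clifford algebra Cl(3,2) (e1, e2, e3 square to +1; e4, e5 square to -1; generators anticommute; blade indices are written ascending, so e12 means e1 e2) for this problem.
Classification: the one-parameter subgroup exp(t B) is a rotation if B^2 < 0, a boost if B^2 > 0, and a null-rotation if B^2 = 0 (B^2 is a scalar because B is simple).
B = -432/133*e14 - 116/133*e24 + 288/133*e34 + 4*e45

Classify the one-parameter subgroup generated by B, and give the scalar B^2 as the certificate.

B^2 term by term: the squares give (-432/133)^2*(e14)^2 + (-116/133)^2*(e24)^2 + (288/133)^2*(e34)^2 + (4)^2*(e45)^2 = 186624/17689*(+1) + 13456/17689*(+1) + 82944/17689*(+1) + 16*(-1) = 0 (each basis 2-blade squares to minus the product of its generators' squares); cross terms between blades sharing an index anticommute and cancel. So B^2 = 0.
Answer: null-rotation, certificate B^2 = 0. Because 0 is invariant under every versor sandwich, the classification follows from its sign alone.


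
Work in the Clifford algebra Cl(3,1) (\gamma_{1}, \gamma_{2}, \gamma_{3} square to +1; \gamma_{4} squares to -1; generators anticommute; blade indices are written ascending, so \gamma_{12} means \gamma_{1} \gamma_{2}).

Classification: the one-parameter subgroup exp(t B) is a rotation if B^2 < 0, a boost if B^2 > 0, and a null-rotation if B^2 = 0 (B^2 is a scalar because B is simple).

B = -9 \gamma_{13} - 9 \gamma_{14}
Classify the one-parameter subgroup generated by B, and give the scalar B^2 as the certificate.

B^2 term by term: the squares give (-9)^2*(\gamma_{13})^2 + (-9)^2*(\gamma_{14})^2 = 81*(-1) + 81*(+1) = 0 (each basis 2-blade squares to minus the product of its generators' squares); cross terms between blades sharing an index anticommute and cancel. So B^2 = 0.
Answer: null-rotation, certificate B^2 = 0. Key observation: B^2 = 0 is a conjugation invariant, so its sign decides the class regardless of the surface form of B.


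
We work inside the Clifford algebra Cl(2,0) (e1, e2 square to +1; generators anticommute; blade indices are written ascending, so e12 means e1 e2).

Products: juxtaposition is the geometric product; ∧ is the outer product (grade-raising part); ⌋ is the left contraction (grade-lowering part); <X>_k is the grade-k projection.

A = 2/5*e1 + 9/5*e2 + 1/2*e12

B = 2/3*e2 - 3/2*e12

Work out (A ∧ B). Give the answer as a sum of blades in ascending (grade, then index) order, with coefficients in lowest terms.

step 1: 4/15*e12
Answer: 4/15*e12


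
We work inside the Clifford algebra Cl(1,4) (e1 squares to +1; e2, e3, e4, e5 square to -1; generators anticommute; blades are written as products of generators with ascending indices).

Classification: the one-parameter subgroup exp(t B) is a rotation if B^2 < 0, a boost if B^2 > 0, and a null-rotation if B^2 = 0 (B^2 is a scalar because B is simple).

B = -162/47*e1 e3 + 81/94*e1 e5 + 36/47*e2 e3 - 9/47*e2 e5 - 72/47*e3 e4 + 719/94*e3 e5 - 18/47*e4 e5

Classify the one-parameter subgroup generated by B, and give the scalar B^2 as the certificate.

B^2 term by term: the squares give (-162/47)^2*(e1 e3)^2 + (81/94)^2*(e1 e5)^2 + (36/47)^2*(e2 e3)^2 + (-9/47)^2*(e2 e5)^2 + (-72/47)^2*(e3 e4)^2 + (719/94)^2*(e3 e5)^2 + (-18/47)^2*(e4 e5)^2 = 26244/2209*(+1) + 6561/8836*(+1) + 1296/2209*(-1) + 81/2209*(-1) + 5184/2209*(-1) + 516961/8836*(-1) + 324/2209*(-1) = -49 (each basis 2-blade squares to minus the product of its generators' squares); cross terms between blades sharing an index anticommute and cancel; the commuting (index-disjoint) pairs give grade-4 terms 2*c*c'*(blade product), which cancel blade by blade — e1 e2 e3 e5: -2916/2209 + 2916/2209 = 0; e1 e3 e4 e5: 5832/2209 - 5832/2209 = 0; e2 e3 e4 e5: -1296/2209 + 1296/2209 = 0 — confirming B is simple. So B^2 = -49.
Answer: rotation, certificate B^2 = -49. Because -49 is invariant under every versor sandwich, the classification follows from its sign alone.


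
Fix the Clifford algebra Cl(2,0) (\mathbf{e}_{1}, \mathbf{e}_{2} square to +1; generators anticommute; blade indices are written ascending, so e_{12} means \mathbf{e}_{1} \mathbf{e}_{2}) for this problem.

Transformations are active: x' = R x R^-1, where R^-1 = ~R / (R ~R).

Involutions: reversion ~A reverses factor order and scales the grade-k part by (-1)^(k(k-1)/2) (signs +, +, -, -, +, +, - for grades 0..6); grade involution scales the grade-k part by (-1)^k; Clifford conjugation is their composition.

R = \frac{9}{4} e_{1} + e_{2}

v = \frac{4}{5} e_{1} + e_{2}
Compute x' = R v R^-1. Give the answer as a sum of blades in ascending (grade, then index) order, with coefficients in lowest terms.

~R = \frac{9}{4} e_{1} + e_{2}, and R ~R = \frac{97}{16}, so R^-1 = ~R / (\frac{97}{16}).
R v = \frac{14}{5} + \frac{29}{20} e_{12}
Answer: \frac{124}{97} e_{1} - \frac{37}{485} e_{2}


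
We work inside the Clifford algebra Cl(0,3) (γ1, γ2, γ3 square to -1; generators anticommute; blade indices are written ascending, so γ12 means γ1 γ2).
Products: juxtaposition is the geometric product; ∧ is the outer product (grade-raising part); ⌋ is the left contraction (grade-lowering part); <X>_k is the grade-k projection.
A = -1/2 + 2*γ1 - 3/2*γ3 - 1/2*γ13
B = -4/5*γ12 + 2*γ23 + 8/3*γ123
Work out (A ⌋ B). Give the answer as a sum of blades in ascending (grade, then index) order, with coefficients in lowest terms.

step 1: -41/15*γ2 + 22/5*γ12 - 19/3*γ23 - 4/3*γ123
Answer: -41/15*γ2 + 22/5*γ12 - 19/3*γ23 - 4/3*γ123


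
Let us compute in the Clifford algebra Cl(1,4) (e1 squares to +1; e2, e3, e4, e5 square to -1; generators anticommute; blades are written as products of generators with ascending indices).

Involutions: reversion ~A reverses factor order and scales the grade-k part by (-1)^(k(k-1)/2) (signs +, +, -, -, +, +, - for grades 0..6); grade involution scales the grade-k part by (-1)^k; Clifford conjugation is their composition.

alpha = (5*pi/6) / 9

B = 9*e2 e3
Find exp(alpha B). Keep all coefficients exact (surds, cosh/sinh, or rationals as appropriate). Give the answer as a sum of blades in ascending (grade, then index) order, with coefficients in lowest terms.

B^2 = (9)^2*(e2 e3)^2 = 81*(-1) = -81 (a basis 2-blade squares to minus the product of its generators' squares).
B^2 = -81 — the negative square puts this in the circular regime; l = 9, alpha*l = 5*pi/6, so exp(alpha B) = cos(5*pi/6) + (sin(5*pi/6)/9)*B = -sqrt(3)/2 + (1/18)*B.
Answer: -sqrt(3)/2 + 1/2*e2 e3


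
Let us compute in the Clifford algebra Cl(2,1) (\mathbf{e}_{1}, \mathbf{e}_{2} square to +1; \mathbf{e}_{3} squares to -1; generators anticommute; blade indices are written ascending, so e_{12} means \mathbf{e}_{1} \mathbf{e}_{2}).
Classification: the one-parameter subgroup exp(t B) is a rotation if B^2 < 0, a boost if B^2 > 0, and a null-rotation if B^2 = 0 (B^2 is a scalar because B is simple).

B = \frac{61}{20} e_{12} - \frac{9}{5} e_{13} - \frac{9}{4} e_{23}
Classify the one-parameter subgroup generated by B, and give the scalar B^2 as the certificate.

B^2 term by term: the squares give (\frac{61}{20})^2*(e_{12})^2 + (-\frac{9}{5})^2*(e_{13})^2 + (-\frac{9}{4})^2*(e_{23})^2 = \frac{3721}{400}*(-1) + \frac{81}{25}*(+1) + \frac{81}{16}*(+1) = -1 (each basis 2-blade squares to minus the product of its generators' squares); cross terms between blades sharing an index anticommute and cancel. So B^2 = -1.
Answer: rotation, certificate B^2 = -1. The invariant at work: B^2 = -1 is unchanged by conjugation, hence its sign classifies the subgroup whatever basis B is written in.


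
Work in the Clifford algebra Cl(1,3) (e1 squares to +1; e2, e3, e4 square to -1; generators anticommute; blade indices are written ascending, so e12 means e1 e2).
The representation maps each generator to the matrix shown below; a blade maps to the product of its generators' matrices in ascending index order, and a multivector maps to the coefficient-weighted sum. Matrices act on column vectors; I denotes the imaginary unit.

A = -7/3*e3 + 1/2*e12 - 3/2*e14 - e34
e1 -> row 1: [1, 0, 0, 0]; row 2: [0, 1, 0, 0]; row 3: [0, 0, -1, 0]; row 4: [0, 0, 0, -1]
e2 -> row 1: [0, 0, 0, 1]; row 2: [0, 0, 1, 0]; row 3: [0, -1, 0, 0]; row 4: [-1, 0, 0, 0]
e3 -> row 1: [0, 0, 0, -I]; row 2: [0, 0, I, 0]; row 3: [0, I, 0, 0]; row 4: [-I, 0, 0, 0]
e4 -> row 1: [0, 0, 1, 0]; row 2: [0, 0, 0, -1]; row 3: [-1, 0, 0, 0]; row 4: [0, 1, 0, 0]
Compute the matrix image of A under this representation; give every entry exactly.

Bivector images (products of the table entries): rho(e12) = rho(e1)rho(e2) = row 1: [0, 0, 0, 1]; row 2: [0, 0, 1, 0]; row 3: [0, 1, 0, 0]; row 4: [1, 0, 0, 0]; rho(e14) = rho(e1)rho(e4) = row 1: [0, 0, 1, 0]; row 2: [0, 0, 0, -1]; row 3: [1, 0, 0, 0]; row 4: [0, -1, 0, 0]; rho(e34) = rho(e3)rho(e4) = row 1: [0, -I, 0, 0]; row 2: [-I, 0, 0, 0]; row 3: [0, 0, 0, -I]; row 4: [0, 0, -I, 0].
M = (-7/3)*rho(e3) + (1/2)*rho(e12) + (-3/2)*rho(e14) + (-1)*rho(e34), summed entrywise:
Answer: row 1: [0, I, -3/2, 1/2 + 7*I/3]; row 2: [I, 0, 1/2 - 7*I/3, 3/2]; row 3: [-3/2, 1/2 - 7*I/3, 0, I]; row 4: [1/2 + 7*I/3, 3/2, I, 0]


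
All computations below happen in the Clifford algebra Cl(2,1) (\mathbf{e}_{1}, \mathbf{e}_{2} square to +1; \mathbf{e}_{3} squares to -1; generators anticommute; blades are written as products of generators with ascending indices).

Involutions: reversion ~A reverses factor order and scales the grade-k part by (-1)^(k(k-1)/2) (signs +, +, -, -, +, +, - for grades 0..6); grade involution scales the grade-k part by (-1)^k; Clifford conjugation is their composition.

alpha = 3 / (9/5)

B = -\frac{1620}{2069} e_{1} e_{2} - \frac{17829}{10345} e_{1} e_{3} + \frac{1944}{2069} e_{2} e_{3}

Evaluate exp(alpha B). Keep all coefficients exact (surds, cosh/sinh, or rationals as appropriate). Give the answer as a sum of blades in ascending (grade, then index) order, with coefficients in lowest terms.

B^2 term by term: the squares give (-\frac{1620}{2069})^2*(e_{1} e_{2})^2 + (-\frac{17829}{10345})^2*(e_{1} e_{3})^2 + (\frac{1944}{2069})^2*(e_{2} e_{3})^2 = \frac{2624400}{4280761}*(-1) + \frac{317873241}{107019025}*(+1) + \frac{3779136}{4280761}*(+1) = \frac{81}{25} (each basis 2-blade squares to minus the product of its generators' squares); cross terms between blades sharing an index anticommute and cancel. So B^2 = \frac{81}{25}.
B^2 = \frac{81}{25} — the series telescopes hyperbolically here: l = \frac{9}{5}, alpha*l = 3, so exp(alpha B) = cosh(3) + (sinh(3)/(\frac{9}{5}))*B = \cosh{\left(3 \right)} + (\frac{5 \sinh{\left(3 \right)}}{9})*B.
Answer: \cosh{\left(3 \right)} - \frac{900 \sinh{\left(3 \right)}}{2069} e_{1} e_{2} - \frac{1981 \sinh{\left(3 \right)}}{2069} e_{1} e_{3} + \frac{1080 \sinh{\left(3 \right)}}{2069} e_{2} e_{3}


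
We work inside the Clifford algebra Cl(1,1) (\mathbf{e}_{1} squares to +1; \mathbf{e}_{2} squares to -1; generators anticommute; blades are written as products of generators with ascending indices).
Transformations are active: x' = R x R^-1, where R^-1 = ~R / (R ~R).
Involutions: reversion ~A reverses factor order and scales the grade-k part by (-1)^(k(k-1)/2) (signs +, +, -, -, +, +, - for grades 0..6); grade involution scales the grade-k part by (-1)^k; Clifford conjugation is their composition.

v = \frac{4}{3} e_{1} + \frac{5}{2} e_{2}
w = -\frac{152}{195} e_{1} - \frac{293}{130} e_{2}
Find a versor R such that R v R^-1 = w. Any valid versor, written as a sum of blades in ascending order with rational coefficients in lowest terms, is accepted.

A norm check does it: q(v) = q(w) = -\frac{161}{36}, hence R = v + w = \frac{36}{65} e_{1} + \frac{16}{65} e_{2} realises the map — parallel part kept, (v - w)/2 negated, v carried to w.
Answer: \frac{36}{65} e_{1} + \frac{16}{65} e_{2}


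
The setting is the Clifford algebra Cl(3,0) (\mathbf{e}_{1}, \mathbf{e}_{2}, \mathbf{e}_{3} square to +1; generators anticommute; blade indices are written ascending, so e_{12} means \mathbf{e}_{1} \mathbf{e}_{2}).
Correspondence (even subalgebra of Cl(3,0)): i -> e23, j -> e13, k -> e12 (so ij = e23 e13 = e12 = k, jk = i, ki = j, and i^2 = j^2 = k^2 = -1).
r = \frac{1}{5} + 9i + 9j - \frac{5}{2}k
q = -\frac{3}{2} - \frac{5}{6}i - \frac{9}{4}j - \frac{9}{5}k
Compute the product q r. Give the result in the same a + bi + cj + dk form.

In blades: q = -\frac{3}{2} - \frac{9}{5} e_{12} - \frac{9}{4} e_{13} - \frac{5}{6} e_{23}, r = \frac{1}{5} - \frac{5}{2} e_{12} + 9 e_{13} + 9 e_{23}.
Distribute q over r term by term (generator squares from the signature, products reordered to ascending indices): (-\frac{3}{2})*r = -\frac{3}{10} + \frac{15}{4} e_{12} - \frac{27}{2} e_{13} - \frac{27}{2} e_{23}; (-\frac{9}{5} e_{12})*r = -\frac{9}{2} - \frac{9}{25} e_{12} - \frac{81}{5} e_{13} + \frac{81}{5} e_{23}; (-\frac{9}{4} e_{13})*r = \frac{81}{4} + \frac{81}{4} e_{12} - \frac{9}{20} e_{13} + \frac{45}{8} e_{23}; (-\frac{5}{6} e_{23})*r = \frac{15}{2} - \frac{15}{2} e_{12} - \frac{25}{12} e_{13} - \frac{1}{6} e_{23}.
Sum: \frac{459}{20} + \frac{807}{50} e_{12} - \frac{967}{30} e_{13} + \frac{979}{120} e_{23}; translating back through the correspondence:
Answer: \frac{459}{20} + \frac{979}{120}i - \frac{967}{30}j + \frac{807}{50}k


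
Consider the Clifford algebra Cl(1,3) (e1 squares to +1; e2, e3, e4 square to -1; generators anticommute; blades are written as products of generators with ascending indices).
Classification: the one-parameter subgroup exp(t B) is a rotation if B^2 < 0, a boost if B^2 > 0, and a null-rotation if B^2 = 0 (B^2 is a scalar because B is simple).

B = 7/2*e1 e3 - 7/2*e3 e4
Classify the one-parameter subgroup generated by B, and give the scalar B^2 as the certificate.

B^2 term by term: the squares give (7/2)^2*(e1 e3)^2 + (-7/2)^2*(e3 e4)^2 = 49/4*(+1) + 49/4*(-1) = 0 (each basis 2-blade squares to minus the product of its generators' squares); cross terms between blades sharing an index anticommute and cancel. So B^2 = 0.
Answer: null-rotation, certificate B^2 = 0. Because 0 is invariant under every versor sandwich, the classification follows from its sign alone.


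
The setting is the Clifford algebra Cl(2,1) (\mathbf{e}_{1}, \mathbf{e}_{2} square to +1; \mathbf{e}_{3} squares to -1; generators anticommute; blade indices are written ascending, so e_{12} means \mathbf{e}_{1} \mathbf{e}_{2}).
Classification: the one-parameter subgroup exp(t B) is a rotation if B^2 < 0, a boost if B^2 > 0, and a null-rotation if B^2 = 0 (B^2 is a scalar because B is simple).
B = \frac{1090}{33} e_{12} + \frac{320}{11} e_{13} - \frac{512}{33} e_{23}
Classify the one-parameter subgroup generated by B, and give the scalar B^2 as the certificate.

B^2 term by term: the squares give (\frac{1090}{33})^2*(e_{12})^2 + (\frac{320}{11})^2*(e_{13})^2 + (-\frac{512}{33})^2*(e_{23})^2 = \frac{1188100}{1089}*(-1) + \frac{102400}{121}*(+1) + \frac{262144}{1089}*(+1) = -4 (each basis 2-blade squares to minus the product of its generators' squares); cross terms between blades sharing an index anticommute and cancel. So B^2 = -4.
Answer: rotation, certificate B^2 = -4. Because -4 is invariant under every versor sandwich, the classification follows from its sign alone.


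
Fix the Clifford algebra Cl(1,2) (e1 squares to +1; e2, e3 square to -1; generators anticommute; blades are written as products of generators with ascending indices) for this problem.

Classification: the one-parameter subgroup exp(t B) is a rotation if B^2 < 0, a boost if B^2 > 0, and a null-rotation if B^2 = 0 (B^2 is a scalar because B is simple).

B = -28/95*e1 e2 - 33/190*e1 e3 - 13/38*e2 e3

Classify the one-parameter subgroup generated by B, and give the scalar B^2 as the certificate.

B^2 term by term: the squares give (-28/95)^2*(e1 e2)^2 + (-33/190)^2*(e1 e3)^2 + (-13/38)^2*(e2 e3)^2 = 784/9025*(+1) + 1089/36100*(+1) + 169/1444*(-1) = 0 (each basis 2-blade squares to minus the product of its generators' squares); cross terms between blades sharing an index anticommute and cancel. So B^2 = 0.
Answer: null-rotation, certificate B^2 = 0. One invariant decides it: the square 0 survives every conjugation, and its sign is exactly the classification.


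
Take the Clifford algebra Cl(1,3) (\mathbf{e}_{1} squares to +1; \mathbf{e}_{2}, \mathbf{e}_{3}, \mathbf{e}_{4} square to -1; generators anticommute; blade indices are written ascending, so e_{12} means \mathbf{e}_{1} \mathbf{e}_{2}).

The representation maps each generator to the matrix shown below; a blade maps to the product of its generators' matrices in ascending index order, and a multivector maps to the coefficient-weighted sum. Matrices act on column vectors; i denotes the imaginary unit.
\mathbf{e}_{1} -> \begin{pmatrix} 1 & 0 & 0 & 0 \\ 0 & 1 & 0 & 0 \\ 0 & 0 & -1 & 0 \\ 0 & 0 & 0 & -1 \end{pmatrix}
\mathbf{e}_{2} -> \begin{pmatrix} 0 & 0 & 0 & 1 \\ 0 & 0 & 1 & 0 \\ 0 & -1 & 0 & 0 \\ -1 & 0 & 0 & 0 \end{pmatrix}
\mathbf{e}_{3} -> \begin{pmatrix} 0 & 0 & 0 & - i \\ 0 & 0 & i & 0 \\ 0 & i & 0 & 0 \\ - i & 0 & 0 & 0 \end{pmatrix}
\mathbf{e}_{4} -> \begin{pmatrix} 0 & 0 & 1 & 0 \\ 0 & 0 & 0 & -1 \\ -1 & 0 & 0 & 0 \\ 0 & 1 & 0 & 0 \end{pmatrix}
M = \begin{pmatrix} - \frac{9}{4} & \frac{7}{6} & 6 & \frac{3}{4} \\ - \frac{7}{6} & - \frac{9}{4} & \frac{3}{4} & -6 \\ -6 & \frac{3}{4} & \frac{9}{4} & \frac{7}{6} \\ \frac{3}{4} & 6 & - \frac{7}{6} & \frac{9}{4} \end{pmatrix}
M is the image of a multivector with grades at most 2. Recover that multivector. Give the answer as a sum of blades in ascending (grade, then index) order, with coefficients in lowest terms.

Method: the blade images are trace-orthogonal — tr(rho(e_A) rho(e_B)^-1) = 4 if A = B and 0 otherwise — and rho(e_A)^-1 = (e_A)^2 * rho(e_A) with (e_A)^2 = +1 or -1, so the coefficient of e_A in the preimage is (e_A)^2 * tr(M rho(e_A))/4.
Nonzero projections over blades of grade <= 2: e_{1}: (e_{1})^2 = +1, tr(M rho(e_{1})) = -9, coefficient -\frac{9}{4}; e_{4}: (e_{4})^2 = -1, tr(M rho(e_{4})) = -24, coefficient 6; e_{12}: (e_{12})^2 = +1, tr(M rho(e_{12})) = 3, coefficient \frac{3}{4}; e_{24}: (e_{24})^2 = -1, tr(M rho(e_{24})) = - \frac{14}{3}, coefficient \frac{7}{6}. Every other blade of grade <= 2 projects to 0.
Answer: -\frac{9}{4} e_{1} + 6 e_{4} + \frac{3}{4} e_{12} + \frac{7}{6} e_{24}


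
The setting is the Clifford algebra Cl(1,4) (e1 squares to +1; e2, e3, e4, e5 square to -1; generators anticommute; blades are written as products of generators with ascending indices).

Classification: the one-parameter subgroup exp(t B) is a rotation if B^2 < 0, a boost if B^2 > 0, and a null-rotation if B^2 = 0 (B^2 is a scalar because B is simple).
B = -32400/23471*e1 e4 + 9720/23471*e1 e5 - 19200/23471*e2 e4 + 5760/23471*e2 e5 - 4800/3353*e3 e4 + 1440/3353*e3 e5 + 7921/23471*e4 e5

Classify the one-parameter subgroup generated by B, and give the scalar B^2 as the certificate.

B^2 term by term: the squares give (-32400/23471)^2*(e1 e4)^2 + (9720/23471)^2*(e1 e5)^2 + (-19200/23471)^2*(e2 e4)^2 + (5760/23471)^2*(e2 e5)^2 + (-4800/3353)^2*(e3 e4)^2 + (1440/3353)^2*(e3 e5)^2 + (7921/23471)^2*(e4 e5)^2 = 1049760000/550887841*(+1) + 94478400/550887841*(+1) + 368640000/550887841*(-1) + 33177600/550887841*(-1) + 23040000/11242609*(-1) + 2073600/11242609*(-1) + 62742241/550887841*(-1) = -1 (each basis 2-blade squares to minus the product of its generators' squares); cross terms between blades sharing an index anticommute and cancel; the commuting (index-disjoint) pairs give grade-4 terms 2*c*c'*(blade product), which cancel blade by blade — e1 e2 e4 e5: 373248000/550887841 - 373248000/550887841 = 0; e1 e3 e4 e5: 93312000/78698263 - 93312000/78698263 = 0; e2 e3 e4 e5: 55296000/78698263 - 55296000/78698263 = 0 — confirming B is simple. So B^2 = -1.
Answer: rotation, certificate B^2 = -1. Because -1 is invariant under every versor sandwich, the classification follows from its sign alone.


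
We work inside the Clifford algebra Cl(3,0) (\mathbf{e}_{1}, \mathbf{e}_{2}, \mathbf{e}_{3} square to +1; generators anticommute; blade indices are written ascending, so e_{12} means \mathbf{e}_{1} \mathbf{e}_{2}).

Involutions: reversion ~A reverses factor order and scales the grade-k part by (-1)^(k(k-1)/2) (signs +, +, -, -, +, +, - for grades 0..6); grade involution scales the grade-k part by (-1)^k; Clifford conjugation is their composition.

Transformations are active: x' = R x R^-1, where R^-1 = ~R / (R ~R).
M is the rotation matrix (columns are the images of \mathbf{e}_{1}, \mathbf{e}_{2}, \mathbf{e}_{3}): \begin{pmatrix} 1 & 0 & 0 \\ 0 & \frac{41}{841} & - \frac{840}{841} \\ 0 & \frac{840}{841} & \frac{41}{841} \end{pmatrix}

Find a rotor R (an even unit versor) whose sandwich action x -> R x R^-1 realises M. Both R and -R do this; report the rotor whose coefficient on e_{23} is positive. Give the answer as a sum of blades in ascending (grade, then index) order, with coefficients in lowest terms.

Method: write R = a + b12*e_{12} + b13*e_{13} + b23*e_{23} with a^2 + b12^2 + b13^2 + b23^2 = 1 (so R^-1 = ~R). Expanding the columns R e_j ~R gives tr M = 4a^2 - 1 and, from the antisymmetric part, M21 - M12 = -4a*b12, M13 - M31 = 4a*b13, M32 - M23 = -4a*b23.
Here tr M = \frac{923}{841}, so a^2 = (1 + tr M)/4 = \frac{441}{841} and a = ±\frac{21}{29}. Taking a = \frac{21}{29}: M21 - M12 = 0, M13 - M31 = 0, M32 - M23 = \frac{1680}{841}, giving b12 = 0, b13 = 0, b23 = -\frac{20}{29}, i.e. R = \frac{21}{29} - \frac{20}{29} e_{23}.
Its e_{23} coefficient is negative, so report the other preimage -R.
Answer: -\frac{21}{29} + \frac{20}{29} e_{23}. Uniqueness: Spin(3) -> SO(3) maps R and -R to the same rotation of trace \frac{923}{841}; fixing the sign of the e_{23} coefficient removes the ambiguity.


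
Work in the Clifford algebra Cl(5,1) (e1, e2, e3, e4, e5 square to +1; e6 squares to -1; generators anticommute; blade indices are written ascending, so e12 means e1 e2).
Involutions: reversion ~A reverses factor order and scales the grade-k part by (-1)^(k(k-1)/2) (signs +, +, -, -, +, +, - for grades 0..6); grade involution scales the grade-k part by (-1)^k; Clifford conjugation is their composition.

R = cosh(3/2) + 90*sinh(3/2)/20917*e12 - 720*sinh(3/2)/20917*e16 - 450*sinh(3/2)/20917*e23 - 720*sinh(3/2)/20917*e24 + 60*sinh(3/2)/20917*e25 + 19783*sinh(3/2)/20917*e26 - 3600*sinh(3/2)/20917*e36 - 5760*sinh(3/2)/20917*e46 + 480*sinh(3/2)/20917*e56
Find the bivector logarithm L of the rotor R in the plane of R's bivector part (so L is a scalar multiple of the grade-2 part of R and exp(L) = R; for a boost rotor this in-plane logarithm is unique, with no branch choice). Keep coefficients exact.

The scalar part of R is cosh(3/2), which determines |rapidity| via cosh; the sign lives in the bivector part, and pairing them (bivector part over sinh of the rapidity = the plane) gives the unique in-plane L = rapidity * plane.
Concretely: cosh(rapidity) = cosh(3/2) gives rapidity = ±3/2, and since rapidity/sinh(rapidity) is even the sign is immaterial: L = (rapidity/sinh(rapidity)) * <R>_2 = (3/(2*sinh(3/2))) * <R>_2.
Answer: 135/20917*e12 - 1080/20917*e16 - 675/20917*e23 - 1080/20917*e24 + 90/20917*e25 + 59349/41834*e26 - 5400/20917*e36 - 8640/20917*e46 + 720/20917*e56


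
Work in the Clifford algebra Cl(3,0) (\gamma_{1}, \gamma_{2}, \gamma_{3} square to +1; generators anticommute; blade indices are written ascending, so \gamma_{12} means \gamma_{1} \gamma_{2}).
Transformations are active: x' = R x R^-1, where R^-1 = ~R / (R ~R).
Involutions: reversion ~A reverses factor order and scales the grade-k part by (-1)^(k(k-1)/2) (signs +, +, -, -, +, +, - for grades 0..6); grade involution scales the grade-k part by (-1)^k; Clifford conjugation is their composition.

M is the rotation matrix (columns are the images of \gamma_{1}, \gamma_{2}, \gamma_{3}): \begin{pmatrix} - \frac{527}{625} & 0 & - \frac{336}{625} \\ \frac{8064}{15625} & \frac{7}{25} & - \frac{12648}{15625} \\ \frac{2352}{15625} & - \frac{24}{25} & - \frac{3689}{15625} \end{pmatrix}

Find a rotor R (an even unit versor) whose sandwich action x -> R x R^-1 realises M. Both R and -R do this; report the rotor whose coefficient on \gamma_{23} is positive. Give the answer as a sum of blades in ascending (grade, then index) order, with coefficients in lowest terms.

Method: write R = a + b12*\gamma_{12} + b13*\gamma_{13} + b23*\gamma_{23} with a^2 + b12^2 + b13^2 + b23^2 = 1 (so R^-1 = ~R). Expanding the columns R e_j ~R gives tr M = 4a^2 - 1 and, from the antisymmetric part, M21 - M12 = -4a*b12, M13 - M31 = 4a*b13, M32 - M23 = -4a*b23.
Here tr M = -\frac{12489}{15625}, so a^2 = (1 + tr M)/4 = \frac{784}{15625} and a = ±\frac{28}{125}. Taking a = \frac{28}{125}: M21 - M12 = \frac{8064}{15625}, M13 - M31 = -\frac{10752}{15625}, M32 - M23 = -\frac{2352}{15625}, giving b12 = -\frac{72}{125}, b13 = -\frac{96}{125}, b23 = \frac{21}{125}, i.e. R = \frac{28}{125} - \frac{72}{125} \gamma_{12} - \frac{96}{125} \gamma_{13} + \frac{21}{125} \gamma_{23}.
Its \gamma_{23} coefficient is already positive.
Answer: \frac{28}{125} - \frac{72}{125} \gamma_{12} - \frac{96}{125} \gamma_{13} + \frac{21}{125} \gamma_{23}. Why the constraint matters: R and -R act identically through the sandwich — M has trace -\frac{12489}{15625} either way — so only the sign condition on \gamma_{23} picks one of the two preimages.


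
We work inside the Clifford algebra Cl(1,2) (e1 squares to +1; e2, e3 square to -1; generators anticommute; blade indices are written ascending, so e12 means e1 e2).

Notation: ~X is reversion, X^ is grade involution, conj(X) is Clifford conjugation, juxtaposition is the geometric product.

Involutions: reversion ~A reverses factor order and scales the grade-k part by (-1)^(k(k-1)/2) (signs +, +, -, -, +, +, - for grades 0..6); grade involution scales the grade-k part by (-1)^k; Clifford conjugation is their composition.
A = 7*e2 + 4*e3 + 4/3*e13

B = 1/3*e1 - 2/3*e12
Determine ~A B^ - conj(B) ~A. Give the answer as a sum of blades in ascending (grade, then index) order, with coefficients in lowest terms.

first term: -14/3*e1 - 4/9*e3 + 7/3*e12 + 4/3*e13 + 8/9*e23 - 8/3*e123
second term: -14/3*e1 + 4/9*e3 - 7/3*e12 - 4/3*e13 + 8/9*e23 + 8/3*e123
Answer: -8/9*e3 + 14/3*e12 + 8/3*e13 - 16/3*e123


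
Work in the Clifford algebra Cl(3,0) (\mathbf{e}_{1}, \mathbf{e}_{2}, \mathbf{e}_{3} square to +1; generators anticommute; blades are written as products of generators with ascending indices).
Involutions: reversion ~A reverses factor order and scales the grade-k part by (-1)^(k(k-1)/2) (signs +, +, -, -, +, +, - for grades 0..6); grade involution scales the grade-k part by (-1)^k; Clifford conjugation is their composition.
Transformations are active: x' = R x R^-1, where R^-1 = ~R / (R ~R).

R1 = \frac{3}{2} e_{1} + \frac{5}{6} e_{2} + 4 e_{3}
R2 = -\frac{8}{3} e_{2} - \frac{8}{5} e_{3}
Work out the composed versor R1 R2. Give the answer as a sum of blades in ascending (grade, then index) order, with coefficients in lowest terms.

Distribute over the terms of R2 (each basis-blade product reordered to ascending indices, repeated generators contracted through their squares):
R1 (-\frac{8}{3} e_{2}) = -\frac{20}{9} - 4 e_{1} e_{2} + \frac{32}{3} e_{2} e_{3}
R1 (-\frac{8}{5} e_{3}) = -\frac{32}{5} - \frac{12}{5} e_{1} e_{3} - \frac{4}{3} e_{2} e_{3}
Summing the partial products and collecting blades:
Answer: -\frac{388}{45} - 4 e_{1} e_{2} - \frac{12}{5} e_{1} e_{3} + \frac{28}{3} e_{2} e_{3}


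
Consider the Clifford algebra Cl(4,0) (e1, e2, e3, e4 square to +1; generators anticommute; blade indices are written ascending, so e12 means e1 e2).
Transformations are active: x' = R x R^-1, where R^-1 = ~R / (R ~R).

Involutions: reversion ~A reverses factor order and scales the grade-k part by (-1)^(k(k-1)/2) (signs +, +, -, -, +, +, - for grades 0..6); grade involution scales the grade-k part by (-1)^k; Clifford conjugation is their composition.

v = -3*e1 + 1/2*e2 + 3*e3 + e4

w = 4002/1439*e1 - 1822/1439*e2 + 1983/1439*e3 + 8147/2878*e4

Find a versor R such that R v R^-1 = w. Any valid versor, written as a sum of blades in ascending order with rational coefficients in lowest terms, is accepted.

Equal squares first: v^2 = w^2 = 77/4. Then v + w = -315/1439*e1 - 2205/2878*e2 + 6300/1439*e3 + 11025/2878*e4 is a versor taking v to w, provided it is invertible.
Answer: -315/1439*e1 - 2205/2878*e2 + 6300/1439*e3 + 11025/2878*e4


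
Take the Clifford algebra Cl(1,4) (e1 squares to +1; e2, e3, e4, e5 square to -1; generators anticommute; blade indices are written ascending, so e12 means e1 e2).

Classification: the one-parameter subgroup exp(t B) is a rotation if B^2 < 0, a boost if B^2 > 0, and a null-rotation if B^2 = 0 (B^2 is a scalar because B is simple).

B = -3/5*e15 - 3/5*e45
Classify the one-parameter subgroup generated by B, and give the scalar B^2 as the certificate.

B^2 term by term: the squares give (-3/5)^2*(e15)^2 + (-3/5)^2*(e45)^2 = 9/25*(+1) + 9/25*(-1) = 0 (each basis 2-blade squares to minus the product of its generators' squares); cross terms between blades sharing an index anticommute and cancel. So B^2 = 0.
Answer: null-rotation, certificate B^2 = 0. The class reads off the invariant scalar 0 directly.


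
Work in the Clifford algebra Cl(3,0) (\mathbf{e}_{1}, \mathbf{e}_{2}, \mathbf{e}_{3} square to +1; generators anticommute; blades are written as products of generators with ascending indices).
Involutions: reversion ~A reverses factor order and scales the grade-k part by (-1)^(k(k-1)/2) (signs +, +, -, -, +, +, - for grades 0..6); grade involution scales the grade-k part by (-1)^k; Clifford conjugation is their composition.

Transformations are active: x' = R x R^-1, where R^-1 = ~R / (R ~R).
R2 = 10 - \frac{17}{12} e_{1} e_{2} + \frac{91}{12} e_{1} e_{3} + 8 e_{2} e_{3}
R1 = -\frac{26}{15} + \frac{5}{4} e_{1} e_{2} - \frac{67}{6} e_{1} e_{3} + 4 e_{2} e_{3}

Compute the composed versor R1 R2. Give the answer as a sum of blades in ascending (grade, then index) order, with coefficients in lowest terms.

Distribute over the terms of R1 (each basis-blade product reordered to ascending indices, repeated generators contracted through their squares):
(-\frac{26}{15}) R2 = -\frac{52}{3} + \frac{221}{90} e_{1} e_{2} - \frac{1183}{90} e_{1} e_{3} - \frac{208}{15} e_{2} e_{3}
(\frac{5}{4} e_{1} e_{2}) R2 = \frac{85}{48} + \frac{25}{2} e_{1} e_{2} + 10 e_{1} e_{3} - \frac{455}{48} e_{2} e_{3}
(-\frac{67}{6} e_{1} e_{3}) R2 = \frac{6097}{72} + \frac{268}{3} e_{1} e_{2} - \frac{335}{3} e_{1} e_{3} + \frac{1139}{72} e_{2} e_{3}
(4 e_{2} e_{3}) R2 = -32 + \frac{91}{3} e_{1} e_{2} + \frac{17}{3} e_{1} e_{3} + 40 e_{2} e_{3}
Summing the partial products and collecting blades:
Answer: \frac{5345}{144} + \frac{6058}{45} e_{1} e_{2} - \frac{9823}{90} e_{1} e_{3} + \frac{23381}{720} e_{2} e_{3}


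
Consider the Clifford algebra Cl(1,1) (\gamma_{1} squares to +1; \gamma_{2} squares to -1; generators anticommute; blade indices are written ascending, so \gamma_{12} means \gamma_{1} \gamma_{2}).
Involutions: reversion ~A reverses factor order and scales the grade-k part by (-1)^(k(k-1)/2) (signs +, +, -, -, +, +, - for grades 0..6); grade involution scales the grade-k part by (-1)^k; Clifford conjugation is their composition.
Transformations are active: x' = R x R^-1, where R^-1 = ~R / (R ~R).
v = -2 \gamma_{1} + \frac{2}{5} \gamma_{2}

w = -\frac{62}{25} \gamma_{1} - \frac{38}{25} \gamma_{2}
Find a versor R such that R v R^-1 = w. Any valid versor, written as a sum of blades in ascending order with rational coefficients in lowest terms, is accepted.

R = v + w = -\frac{112}{25} \gamma_{1} - \frac{28}{25} \gamma_{2} works: the equal norms (\frac{96}{25}) guarantee its sandwich swaps v into w.
Answer: -\frac{112}{25} \gamma_{1} - \frac{28}{25} \gamma_{2}


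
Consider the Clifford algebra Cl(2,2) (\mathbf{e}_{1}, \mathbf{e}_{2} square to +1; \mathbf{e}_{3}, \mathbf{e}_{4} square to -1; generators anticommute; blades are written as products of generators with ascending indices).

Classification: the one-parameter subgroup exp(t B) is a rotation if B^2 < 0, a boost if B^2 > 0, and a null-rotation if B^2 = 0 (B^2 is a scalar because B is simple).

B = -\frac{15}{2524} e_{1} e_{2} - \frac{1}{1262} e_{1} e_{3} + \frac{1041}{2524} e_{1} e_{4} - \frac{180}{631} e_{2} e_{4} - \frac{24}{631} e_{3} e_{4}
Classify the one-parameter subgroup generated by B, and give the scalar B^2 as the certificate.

B^2 term by term: the squares give (-\frac{15}{2524})^2*(e_{1} e_{2})^2 + (-\frac{1}{1262})^2*(e_{1} e_{3})^2 + (\frac{1041}{2524})^2*(e_{1} e_{4})^2 + (-\frac{180}{631})^2*(e_{2} e_{4})^2 + (-\frac{24}{631})^2*(e_{3} e_{4})^2 = \frac{225}{6370576}*(-1) + \frac{1}{1592644}*(+1) + \frac{1083681}{6370576}*(+1) + \frac{32400}{398161}*(+1) + \frac{576}{398161}*(-1) = \frac{1}{4} (each basis 2-blade squares to minus the product of its generators' squares); cross terms between blades sharing an index anticommute and cancel; the commuting (index-disjoint) pairs give grade-4 terms 2*c*c'*(blade product), which cancel blade by blade — e_{1} e_{2} e_{3} e_{4}: \frac{180}{398161} - \frac{180}{398161} = 0 — confirming B is simple. So B^2 = \frac{1}{4}.
Answer: boost, certificate B^2 = \frac{1}{4}. Note: conjugating B changes its blade decomposition but never the scalar B^2 = \frac{1}{4}, whose sign settles the classification.


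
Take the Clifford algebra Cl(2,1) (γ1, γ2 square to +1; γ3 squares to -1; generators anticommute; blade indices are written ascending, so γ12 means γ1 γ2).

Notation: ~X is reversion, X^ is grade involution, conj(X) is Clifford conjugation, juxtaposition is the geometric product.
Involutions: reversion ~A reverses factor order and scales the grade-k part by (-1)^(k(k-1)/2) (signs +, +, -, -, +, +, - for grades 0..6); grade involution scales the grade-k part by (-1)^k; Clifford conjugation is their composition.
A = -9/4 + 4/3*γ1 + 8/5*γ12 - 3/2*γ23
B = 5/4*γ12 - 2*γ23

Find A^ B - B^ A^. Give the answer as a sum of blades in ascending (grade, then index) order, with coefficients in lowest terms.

first term: 1 - 5/3*γ2 - 45/16*γ12 - 53/40*γ13 + 9/2*γ23 + 8/3*γ123
second term: 1 + 5/3*γ2 - 45/16*γ12 + 53/40*γ13 + 9/2*γ23 + 8/3*γ123
Answer: -10/3*γ2 - 53/20*γ13


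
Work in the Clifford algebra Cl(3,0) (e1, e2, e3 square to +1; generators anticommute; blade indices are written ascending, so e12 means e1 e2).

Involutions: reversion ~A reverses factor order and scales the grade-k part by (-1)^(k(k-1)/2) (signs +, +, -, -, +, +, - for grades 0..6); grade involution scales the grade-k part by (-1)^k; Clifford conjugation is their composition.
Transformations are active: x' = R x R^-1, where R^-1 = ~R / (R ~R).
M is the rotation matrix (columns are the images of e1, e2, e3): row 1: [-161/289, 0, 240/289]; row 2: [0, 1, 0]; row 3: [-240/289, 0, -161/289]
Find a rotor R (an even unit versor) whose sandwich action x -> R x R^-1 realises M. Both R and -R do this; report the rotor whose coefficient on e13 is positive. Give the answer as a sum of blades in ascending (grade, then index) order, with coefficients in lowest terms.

Method: write R = a + b12*e12 + b13*e13 + b23*e23 with a^2 + b12^2 + b13^2 + b23^2 = 1 (so R^-1 = ~R). Expanding the columns R e_j ~R gives tr M = 4a^2 - 1 and, from the antisymmetric part, M21 - M12 = -4a*b12, M13 - M31 = 4a*b13, M32 - M23 = -4a*b23.
Here tr M = -33/289, so a^2 = (1 + tr M)/4 = 64/289 and a = ±8/17. Taking a = 8/17: M21 - M12 = 0, M13 - M31 = 480/289, M32 - M23 = 0, giving b12 = 0, b13 = 15/17, b23 = 0, i.e. R = 8/17 + 15/17*e13.
Its e13 coefficient is already positive.
Answer: 8/17 + 15/17*e13. Uniqueness: Spin(3) -> SO(3) maps R and -R to the same rotation of trace -33/289; fixing the sign of the e13 coefficient removes the ambiguity.


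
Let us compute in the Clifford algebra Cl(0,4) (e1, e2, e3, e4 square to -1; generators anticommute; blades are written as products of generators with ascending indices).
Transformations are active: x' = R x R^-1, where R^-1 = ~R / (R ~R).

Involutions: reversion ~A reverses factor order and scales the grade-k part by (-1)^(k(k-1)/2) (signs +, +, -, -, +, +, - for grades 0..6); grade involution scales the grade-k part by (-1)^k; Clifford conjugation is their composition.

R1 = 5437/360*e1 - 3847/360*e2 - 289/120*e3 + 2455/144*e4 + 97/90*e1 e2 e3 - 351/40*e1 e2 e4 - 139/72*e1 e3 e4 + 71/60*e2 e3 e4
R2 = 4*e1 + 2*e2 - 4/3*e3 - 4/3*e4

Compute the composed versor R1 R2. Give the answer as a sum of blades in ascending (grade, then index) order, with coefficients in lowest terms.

Distribute over the terms of R2 (each basis-blade product reordered to ascending indices, repeated generators contracted through their squares):
R1 (4*e1) = -5437/90 + 3847/90*e1 e2 + 289/30*e1 e3 - 2455/36*e1 e4 - 194/45*e2 e3 + 351/10*e2 e4 + 139/18*e3 e4 - 71/15*e1 e2 e3 e4
R1 (2*e2) = 3847/180 + 5437/180*e1 e2 + 97/45*e1 e3 - 351/20*e1 e4 + 289/60*e2 e3 - 2455/72*e2 e4 - 71/30*e3 e4 - 139/36*e1 e2 e3 e4
R1 (-4/3*e3) = -289/90 + 194/135*e1 e2 - 5437/270*e1 e3 + 139/54*e1 e4 + 3847/270*e2 e3 - 71/45*e2 e4 + 2455/108*e3 e4 - 117/10*e1 e2 e3 e4
R1 (-4/3*e4) = 2455/108 - 117/10*e1 e2 - 139/54*e1 e3 - 5437/270*e1 e4 + 71/45*e2 e3 + 3847/270*e2 e4 + 289/90*e3 e4 - 194/135*e1 e2 e3 e4
Summing the partial products and collecting blades:
Answer: -527/27 + 33851/540*e1 e2 - 983/90*e1 e3 - 27893/270*e1 e4 + 8819/540*e2 e3 + 14767/1080*e2 e4 + 16901/540*e3 e4 - 2347/108*e1 e2 e3 e4


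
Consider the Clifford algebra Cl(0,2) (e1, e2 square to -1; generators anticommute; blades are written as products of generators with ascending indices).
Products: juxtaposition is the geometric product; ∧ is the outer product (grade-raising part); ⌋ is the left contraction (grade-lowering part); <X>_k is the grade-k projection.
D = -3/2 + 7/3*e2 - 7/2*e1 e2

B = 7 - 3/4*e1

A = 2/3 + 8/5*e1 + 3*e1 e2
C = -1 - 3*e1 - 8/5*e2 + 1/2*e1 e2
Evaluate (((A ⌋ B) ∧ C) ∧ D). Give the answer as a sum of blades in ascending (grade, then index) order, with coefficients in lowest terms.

step 1: 88/15 - 1/2*e1
step 2: -88/15 - 171/10*e1 - 704/75*e2 + 56/15*e1 e2
step 3: 44/5 + 513/20*e1 + 88/225*e2 - 749/30*e1 e2
Answer: 44/5 + 513/20*e1 + 88/225*e2 - 749/30*e1 e2


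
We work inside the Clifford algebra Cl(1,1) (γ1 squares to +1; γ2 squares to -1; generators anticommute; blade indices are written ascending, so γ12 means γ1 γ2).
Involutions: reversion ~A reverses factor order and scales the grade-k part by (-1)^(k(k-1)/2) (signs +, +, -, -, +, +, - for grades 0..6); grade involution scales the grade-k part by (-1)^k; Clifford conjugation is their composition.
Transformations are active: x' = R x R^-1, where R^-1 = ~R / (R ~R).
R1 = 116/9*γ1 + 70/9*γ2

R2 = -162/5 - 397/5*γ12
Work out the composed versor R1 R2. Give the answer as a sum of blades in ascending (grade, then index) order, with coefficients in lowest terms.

Distribute over the terms of R1 (each basis-blade product reordered to ascending indices, repeated generators contracted through their squares):
(116/9*γ1) R2 = -2088/5*γ1 - 46052/45*γ2
(70/9*γ2) R2 = -5558/9*γ1 - 252*γ2
Summing the partial products and collecting blades:
Answer: -46582/45*γ1 - 57392/45*γ2


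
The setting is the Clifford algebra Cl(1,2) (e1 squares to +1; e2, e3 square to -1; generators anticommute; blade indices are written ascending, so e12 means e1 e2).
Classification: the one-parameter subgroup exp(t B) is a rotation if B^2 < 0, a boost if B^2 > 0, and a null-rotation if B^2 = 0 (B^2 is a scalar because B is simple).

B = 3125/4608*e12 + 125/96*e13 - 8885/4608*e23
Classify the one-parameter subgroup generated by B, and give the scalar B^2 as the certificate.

B^2 term by term: the squares give (3125/4608)^2*(e12)^2 + (125/96)^2*(e13)^2 + (-8885/4608)^2*(e23)^2 = 9765625/21233664*(+1) + 15625/9216*(+1) + 78943225/21233664*(-1) = -25/16 (each basis 2-blade squares to minus the product of its generators' squares); cross terms between blades sharing an index anticommute and cancel. So B^2 = -25/16.
Answer: rotation, certificate B^2 = -25/16. B^2 = -25/16 is basis-independent, so its sign is the whole story.


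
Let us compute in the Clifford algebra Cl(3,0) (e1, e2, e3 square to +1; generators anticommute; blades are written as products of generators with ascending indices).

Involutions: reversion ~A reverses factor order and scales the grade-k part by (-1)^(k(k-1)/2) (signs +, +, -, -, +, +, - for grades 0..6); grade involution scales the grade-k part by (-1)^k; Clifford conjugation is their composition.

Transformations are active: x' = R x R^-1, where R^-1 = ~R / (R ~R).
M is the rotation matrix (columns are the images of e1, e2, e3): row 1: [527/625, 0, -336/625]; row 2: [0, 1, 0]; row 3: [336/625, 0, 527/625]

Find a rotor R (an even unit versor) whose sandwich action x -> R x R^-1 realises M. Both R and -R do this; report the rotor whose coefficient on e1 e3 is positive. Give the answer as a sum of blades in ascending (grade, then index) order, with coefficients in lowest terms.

Method: write R = a + b12*e1 e2 + b13*e1 e3 + b23*e2 e3 with a^2 + b12^2 + b13^2 + b23^2 = 1 (so R^-1 = ~R). Expanding the columns R e_j ~R gives tr M = 4a^2 - 1 and, from the antisymmetric part, M21 - M12 = -4a*b12, M13 - M31 = 4a*b13, M32 - M23 = -4a*b23.
Here tr M = 1679/625, so a^2 = (1 + tr M)/4 = 576/625 and a = ±24/25. Taking a = 24/25: M21 - M12 = 0, M13 - M31 = -672/625, M32 - M23 = 0, giving b12 = 0, b13 = -7/25, b23 = 0, i.e. R = 24/25 - 7/25*e1 e3.
Its e1 e3 coefficient is negative, so report the other preimage -R.
Answer: -24/25 + 7/25*e1 e3. Recall the cover is two-to-one: with M of trace 1679/625, both preimages act alike, and the stated e1 e3 sign chooses the sheet.
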